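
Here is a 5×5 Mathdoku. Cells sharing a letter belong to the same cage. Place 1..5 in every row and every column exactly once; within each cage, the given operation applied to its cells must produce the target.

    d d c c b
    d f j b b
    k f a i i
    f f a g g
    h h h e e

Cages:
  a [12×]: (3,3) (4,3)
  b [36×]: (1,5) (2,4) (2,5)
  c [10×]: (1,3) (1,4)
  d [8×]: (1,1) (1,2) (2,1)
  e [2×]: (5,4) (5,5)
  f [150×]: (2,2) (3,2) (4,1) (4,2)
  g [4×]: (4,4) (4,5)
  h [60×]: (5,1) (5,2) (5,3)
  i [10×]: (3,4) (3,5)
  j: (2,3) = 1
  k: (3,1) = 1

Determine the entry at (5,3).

5

Cage b has product 36, leaving (1,5) = 3.
Cage j is a single given cell, leaving (2,3) = 1.
Cage b needs product 36; hence (2,4) = 3.
Cage b has product 36; hence (2,5) = 4.
Cage k is a single given cell, which forces (3,1) = 1.
The 4 cells of cage f must have product 150, which forces (4,1) = 5.
Column 5 now contains 4, leaving (4,5) = 1.
1 is placed in column 5, so (5,5) = 2.
Cage d needs product 8; hence (1,1) = 4.
Cage d has product 8, leaving (1,2) = 1.
4 is placed in row 2, which forces (2,1) = 2.
2 is placed in row 2, so (2,2) = 5.
The two cells of cage i must have product 10, so (3,4) = 2.
Column 5 now contains 2, so (3,5) = 5.
Row 4 already has 1; hence (4,4) = 4.
Column 1 now contains 4; hence (5,1) = 3.
3 is placed in row 5, which forces (5,2) = 4.
Row 5 now contains 4, which forces (5,3) = 5.
2 is placed in row 5; hence (5,4) = 1.
5 is placed in column 3, so (1,3) = 2.
Column 4 already has 2, which forces (1,4) = 5.
Row 3 now contains 2, which forces (3,2) = 3.
Cage a's pair has product 12, leaving (3,3) = 4.
Cage f has product 150, so (4,2) = 2.
Row 4 now contains 4; hence (4,3) = 3.
Filled in: 4 1 2 5 3 / 2 5 1 3 4 / 1 3 4 2 5 / 5 2 3 4 1 / 3 4 5 1 2.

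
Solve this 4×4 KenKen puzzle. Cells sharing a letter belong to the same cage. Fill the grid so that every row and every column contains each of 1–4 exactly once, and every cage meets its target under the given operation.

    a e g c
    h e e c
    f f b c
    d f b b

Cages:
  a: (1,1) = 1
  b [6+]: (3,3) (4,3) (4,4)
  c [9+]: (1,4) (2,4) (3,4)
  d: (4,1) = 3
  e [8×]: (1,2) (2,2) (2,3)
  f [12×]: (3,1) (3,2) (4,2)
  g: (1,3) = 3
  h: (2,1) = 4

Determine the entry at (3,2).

Cage a is given; hence (1,1) = 1.
G is a freebie, which forces (1,3) = 3.
H is a freebie, which forces (2,1) = 4.
D is a freebie, which forces (4,1) = 3.
Cage e has product 8, so (1,2) = 4.
Row 1 now contains 4, leaving (1,4) = 2.
Column 4 now contains 2, so (2,4) = 3.
Column 1 now contains 3, so (3,1) = 2.
Cage f needs product 12, so (3,2) = 3.
The 3 cells of cage b must have sum 6; hence (3,3) = 1.
3 is placed in column 4; hence (3,4) = 4.
The 3 cells of cage f must have product 12, leaving (4,2) = 2.
Cage b needs sum 6, leaving (4,3) = 4.
Cage b needs sum 6; hence (4,4) = 1.
2 is placed in column 2, which forces (2,2) = 1.
Column 3 now contains 1, so (2,3) = 2.
The full grid is 1 4 3 2 / 4 1 2 3 / 2 3 1 4 / 3 2 4 1.

3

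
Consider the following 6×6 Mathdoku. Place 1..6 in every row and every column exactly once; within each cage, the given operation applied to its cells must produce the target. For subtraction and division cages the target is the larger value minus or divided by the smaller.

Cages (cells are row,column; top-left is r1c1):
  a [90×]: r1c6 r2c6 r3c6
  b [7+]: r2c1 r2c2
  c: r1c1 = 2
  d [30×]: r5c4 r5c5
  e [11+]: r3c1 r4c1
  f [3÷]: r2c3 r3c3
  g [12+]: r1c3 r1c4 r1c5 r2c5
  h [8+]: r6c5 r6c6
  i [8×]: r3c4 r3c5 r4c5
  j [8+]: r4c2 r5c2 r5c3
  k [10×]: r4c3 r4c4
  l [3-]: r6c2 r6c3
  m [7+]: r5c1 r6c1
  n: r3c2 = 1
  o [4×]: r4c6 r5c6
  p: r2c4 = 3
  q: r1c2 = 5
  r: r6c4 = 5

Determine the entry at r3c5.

Cage c is given; hence r1c1 = 2.
Cage q is a single given cell, so r1c2 = 5.
Cage p is given; hence r2c4 = 3.
Cage n is a single given cell, which forces r3c2 = 1.
R is a freebie, which forces r6c4 = 5.
The two cells of cage k must have product 10, so r4c3 = 5.
Column 4 already has 5, which forces r4c4 = 2.
Cage i has product 8, leaving r4c5 = 1.
Row 4 now contains 1, leaving r4c6 = 4.
Column 4 already has 5, which forces r5c4 = 6.
The two cells of cage d must have product 30; hence r5c5 = 5.
4 is placed in column 6, so r5c6 = 1.
Cage e's pair has sum 11, leaving r3c1 = 5.
Column 4 now contains 2, which forces r3c4 = 4.
Cage i has product 8; hence r3c5 = 2.
5 is placed in row 4, leaving r4c1 = 6.
Row 4 already has 4; hence r4c2 = 3.
Cage j has sum 8; hence r5c2 = 2.
Cage j needs sum 8, so r5c3 = 3.
Column 5 already has 2, so r6c5 = 6.
Row 6 now contains 6; hence r6c6 = 2.
The 4 cells of cage g must have sum 12, leaving r1c3 = 4.
Column 4 already has 4, which forces r1c4 = 1.
6 is placed in column 5, so r1c5 = 3.
Row 1 now contains 3, so r1c6 = 6.
5 is placed in column 1, leaving r2c1 = 1.
Column 2 already has 2, leaving r2c2 = 6.
Cage f needs two cells with quotient 3, leaving r2c3 = 2.
Column 5 already has 2; hence r2c5 = 4.
The 3 cells of cage a must have product 90; hence r2c6 = 5.
Column 3 already has 3; hence r3c3 = 6.
6 is placed in column 6; hence r3c6 = 3.
Row 5 now contains 3; hence r5c1 = 4.
Cage m's pair has sum 7, which forces r6c1 = 3.
Row 6 now contains 6, which forces r6c2 = 4.
Row 6 now contains 6, so r6c3 = 1.
Completed grid: 2 5 4 1 3 6 / 1 6 2 3 4 5 / 5 1 6 4 2 3 / 6 3 5 2 1 4 / 4 2 3 6 5 1 / 3 4 1 5 6 2.

2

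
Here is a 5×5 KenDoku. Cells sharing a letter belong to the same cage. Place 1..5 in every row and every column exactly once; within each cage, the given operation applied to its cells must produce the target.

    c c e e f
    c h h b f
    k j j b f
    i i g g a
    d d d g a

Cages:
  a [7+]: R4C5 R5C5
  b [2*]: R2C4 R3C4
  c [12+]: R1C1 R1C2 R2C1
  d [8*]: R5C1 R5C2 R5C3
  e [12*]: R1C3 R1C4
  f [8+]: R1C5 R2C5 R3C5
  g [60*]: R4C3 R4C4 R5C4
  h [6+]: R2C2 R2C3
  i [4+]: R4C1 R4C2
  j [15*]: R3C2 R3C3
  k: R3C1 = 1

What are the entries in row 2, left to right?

K is a freebie; hence R3C1 = 1.
Row 3 already has 1, leaving R3C4 = 2.
Column 1 now contains 1, so R4C1 = 3.
Row 4 already has 3, which forces R4C2 = 1.
2 is placed in column 4, leaving R2C4 = 1.
Cage d needs product 8, which forces R5C3 = 1.
Cage g needs product 60, so R5C4 = 3.
Cage e's pair has product 12, so R1C3 = 3.
Column 4 now contains 3, leaving R1C4 = 4.
Cage f needs sum 8, leaving R1C5 = 1.
3 is placed in column 3, so R3C3 = 5.
Column 3 already has 5, so R4C3 = 4.
Column 4 now contains 4; hence R4C4 = 5.
Row 4 now contains 5, leaving R4C5 = 2.
Column 5 already has 2, which forces R5C5 = 5.
The 3 cells of cage c must have sum 12, leaving R1C1 = 2.
Row 1 now contains 3, leaving R1C2 = 5.
The 3 cells of cage c must have sum 12, so R2C1 = 5.
The two cells of cage h must have sum 6; hence R2C2 = 4.
Column 3 now contains 4, which forces R2C3 = 2.
Row 2 already has 4, which forces R2C5 = 3.
Row 3 now contains 5, which forces R3C2 = 3.
Column 5 already has 3, leaving R3C5 = 4.
Column 1 already has 2; hence R5C1 = 4.
4 is placed in column 2; hence R5C2 = 2.
Completed grid: 2 5 3 4 1 / 5 4 2 1 3 / 1 3 5 2 4 / 3 1 4 5 2 / 4 2 1 3 5.

5 4 2 1 3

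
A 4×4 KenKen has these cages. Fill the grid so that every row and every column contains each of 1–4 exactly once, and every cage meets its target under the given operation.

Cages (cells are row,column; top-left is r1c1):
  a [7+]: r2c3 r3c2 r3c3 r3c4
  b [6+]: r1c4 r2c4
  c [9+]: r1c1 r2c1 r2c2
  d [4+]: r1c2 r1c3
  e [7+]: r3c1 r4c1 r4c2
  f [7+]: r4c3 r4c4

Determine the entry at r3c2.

3

Cage a needs sum 7; hence r2c3 = 1.
The two cells of cage d must have sum 4, so r1c2 = 1.
Column 3 already has 1, which forces r1c3 = 3.
3 is placed in column 3, leaving r3c3 = 2.
3 is placed in column 3; hence r4c3 = 4.
Row 4 now contains 4, which forces r4c4 = 3.
Cage e needs sum 7, leaving r3c1 = 4.
2 is placed in row 3, which forces r3c2 = 3.
Column 4 already has 3; hence r3c4 = 1.
Cage e needs sum 7, which forces r4c1 = 1.
Row 4 already has 3, which forces r4c2 = 2.
4 is placed in column 1, which forces r1c1 = 2.
2 is placed in row 1, so r1c4 = 4.
Cage c needs sum 9, which forces r2c1 = 3.
Column 2 already has 2, which forces r2c2 = 4.
Column 4 already has 4, leaving r2c4 = 2.
The full grid is 2 1 3 4 / 3 4 1 2 / 4 3 2 1 / 1 2 4 3.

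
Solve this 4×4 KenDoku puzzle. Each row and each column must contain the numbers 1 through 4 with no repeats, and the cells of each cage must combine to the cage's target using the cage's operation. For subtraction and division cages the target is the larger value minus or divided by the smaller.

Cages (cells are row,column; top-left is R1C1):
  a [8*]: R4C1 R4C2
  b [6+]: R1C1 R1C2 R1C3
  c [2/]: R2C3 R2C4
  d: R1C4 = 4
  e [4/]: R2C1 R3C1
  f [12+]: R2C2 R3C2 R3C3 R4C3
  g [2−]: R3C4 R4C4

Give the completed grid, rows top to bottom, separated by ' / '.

Cage d is a single given cell; hence R1C4 = 4.
Row 2 needs a 3, and only R2C2 is open for it.
In row 4, 1 can only go at R4C4, so R4C4 = 1.
1 is placed in column 4, which forces R2C4 = 2.
1 is placed in column 4, so R3C4 = 3.
Row 4 needs a 3, and only R4C3 is open for it.
Cage b has sum 6; hence R1C1 = 3.
The only place for 1 in row 3 is R3C1.
Column 1 already has 1; hence R2C1 = 4.
Row 2 now contains 4, leaving R2C3 = 1.
Column 1 now contains 4, so R4C1 = 2.
Row 4 now contains 2; hence R4C2 = 4.
Cage b needs sum 6, so R1C2 = 1.
Column 3 already has 1, so R1C3 = 2.
4 is placed in column 2, so R3C2 = 2.
Cage f has sum 12, so R3C3 = 4.

3 1 2 4 / 4 3 1 2 / 1 2 4 3 / 2 4 3 1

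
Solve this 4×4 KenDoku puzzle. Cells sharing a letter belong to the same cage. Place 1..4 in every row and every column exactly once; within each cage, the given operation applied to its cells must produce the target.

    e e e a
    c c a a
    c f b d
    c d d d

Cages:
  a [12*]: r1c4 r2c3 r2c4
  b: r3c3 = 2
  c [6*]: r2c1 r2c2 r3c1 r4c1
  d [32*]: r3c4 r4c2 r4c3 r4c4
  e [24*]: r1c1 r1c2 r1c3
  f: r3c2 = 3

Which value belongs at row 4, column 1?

3

The 4 cells of cage c must have product 6, leaving r2c2 = 1.
Cage f is given, leaving r3c2 = 3.
Cage b is a single given cell, leaving r3c3 = 2.
The 4 cells of cage d must have product 32; hence r3c4 = 4.
Cage a needs product 12, so r1c4 = 1.
Cage a has product 12, so r2c3 = 4.
Column 4 now contains 4, leaving r2c4 = 3.
2 is placed in row 3, leaving r3c1 = 1.
Column 3 now contains 4; hence r4c3 = 1.
1 is placed in column 4, leaving r4c4 = 2.
Column 3 now contains 4, leaving r1c3 = 3.
3 is placed in row 2, so r2c1 = 2.
Row 4 now contains 2, so r4c1 = 3.
Row 4 now contains 2, so r4c2 = 4.
Column 1 already has 2, leaving r1c1 = 4.
Column 2 already has 4; hence r1c2 = 2.
Filled in: 4 2 3 1 / 2 1 4 3 / 1 3 2 4 / 3 4 1 2.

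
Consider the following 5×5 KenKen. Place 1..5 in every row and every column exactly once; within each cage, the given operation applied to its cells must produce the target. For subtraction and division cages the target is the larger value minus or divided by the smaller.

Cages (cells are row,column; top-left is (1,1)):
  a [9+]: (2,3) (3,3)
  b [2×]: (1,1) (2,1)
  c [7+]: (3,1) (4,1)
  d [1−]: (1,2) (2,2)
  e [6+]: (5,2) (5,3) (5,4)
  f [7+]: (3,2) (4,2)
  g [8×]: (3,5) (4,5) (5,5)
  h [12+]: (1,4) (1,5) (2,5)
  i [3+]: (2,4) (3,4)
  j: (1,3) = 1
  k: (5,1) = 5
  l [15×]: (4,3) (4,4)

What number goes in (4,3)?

3

Cage j is a single given cell; hence (1,3) = 1.
K is a freebie; hence (5,1) = 5.
Row 1 already has 1, leaving (1,1) = 2.
The two cells of cage b must have product 2, so (2,1) = 1.
1 is placed in row 2, leaving (2,4) = 2.
Column 4 now contains 2, leaving (3,4) = 1.
Column 4 now contains 1; hence (5,4) = 3.
Cage l needs two cells with product 15, so (4,3) = 3.
Column 4 already has 3, which forces (4,4) = 5.
The 3 cells of cage e must have sum 6, so (5,2) = 1.
3 is placed in row 5, leaving (5,3) = 2.
Row 5 now contains 2; hence (5,5) = 4.
5 is placed in column 4; hence (1,4) = 4.
The two cells of cage c must have sum 7, so (3,1) = 3.
3 is placed in row 3, so (3,2) = 5.
5 is placed in row 3, which forces (3,3) = 4.
Column 5 now contains 4, which forces (3,5) = 2.
3 is placed in row 4, which forces (4,1) = 4.
Row 4 now contains 4, which forces (4,2) = 2.
The 3 cells of cage g must have product 8, so (4,5) = 1.
Column 2 now contains 5; hence (1,2) = 3.
Row 1 now contains 3, which forces (1,5) = 5.
Cage d's pair has difference 1, which forces (2,2) = 4.
4 is placed in column 3, which forces (2,3) = 5.
Column 5 already has 5, leaving (2,5) = 3.
Completed grid: 2 3 1 4 5 / 1 4 5 2 3 / 3 5 4 1 2 / 4 2 3 5 1 / 5 1 2 3 4.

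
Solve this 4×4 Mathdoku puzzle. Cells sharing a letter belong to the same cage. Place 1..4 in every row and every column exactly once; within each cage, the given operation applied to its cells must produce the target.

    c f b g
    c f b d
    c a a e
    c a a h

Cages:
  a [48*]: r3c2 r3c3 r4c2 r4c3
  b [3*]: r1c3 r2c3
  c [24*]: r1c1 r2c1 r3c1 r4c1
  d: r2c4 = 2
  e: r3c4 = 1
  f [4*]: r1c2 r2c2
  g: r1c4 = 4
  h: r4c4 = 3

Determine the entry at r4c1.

Cage g is a single given cell, so r1c4 = 4.
D is a freebie, so r2c4 = 2.
Cage e is a single given cell; hence r3c4 = 1.
Cage h is given, leaving r4c4 = 3.
4 is placed in row 1, leaving r1c2 = 1.
1 is placed in row 1, so r1c3 = 3.
Cage f's pair has product 4, which forces r2c2 = 4.
3 is placed in column 3; hence r2c3 = 1.
Column 2 already has 4, leaving r4c2 = 2.
2 is placed in row 4, which forces r4c3 = 4.
Row 1 now contains 3, which forces r1c1 = 2.
Row 2 now contains 1, so r2c1 = 3.
The 4 cells of cage c must have product 24, which forces r3c1 = 4.
2 is placed in column 2, so r3c2 = 3.
Column 3 already has 4, leaving r3c3 = 2.
Row 4 already has 4; hence r4c1 = 1.
Filled in: 2 1 3 4 / 3 4 1 2 / 4 3 2 1 / 1 2 4 3.

1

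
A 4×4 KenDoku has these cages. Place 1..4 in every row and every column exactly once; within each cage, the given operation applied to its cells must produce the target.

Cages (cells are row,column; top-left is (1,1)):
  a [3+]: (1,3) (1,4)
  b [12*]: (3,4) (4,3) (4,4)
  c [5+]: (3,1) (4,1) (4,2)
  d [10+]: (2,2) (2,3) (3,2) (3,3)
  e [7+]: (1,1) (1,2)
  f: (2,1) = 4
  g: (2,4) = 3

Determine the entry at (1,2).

4

F is a freebie; hence (2,1) = 4.
G is a freebie; hence (2,4) = 3.
Column 1 now contains 4, so (1,1) = 3.
Cage e's pair has sum 7; hence (1,2) = 4.
Column 2 now contains 4, so (3,2) = 3.
3 is placed in row 3; hence (3,3) = 4.
Row 3 now contains 4, so (3,4) = 1.
Column 1 now contains 3; hence (4,1) = 1.
Row 4 already has 1; hence (4,2) = 2.
The 3 cells of cage b must have product 12, which forces (4,3) = 3.
Column 4 now contains 1, so (4,4) = 4.
The two cells of cage a must have sum 3, which forces (1,3) = 1.
Column 4 now contains 1, leaving (1,4) = 2.
Column 2 already has 2; hence (2,2) = 1.
Cage d needs sum 10, leaving (2,3) = 2.
Row 3 already has 1, which forces (3,1) = 2.
Filled in: 3 4 1 2 / 4 1 2 3 / 2 3 4 1 / 1 2 3 4.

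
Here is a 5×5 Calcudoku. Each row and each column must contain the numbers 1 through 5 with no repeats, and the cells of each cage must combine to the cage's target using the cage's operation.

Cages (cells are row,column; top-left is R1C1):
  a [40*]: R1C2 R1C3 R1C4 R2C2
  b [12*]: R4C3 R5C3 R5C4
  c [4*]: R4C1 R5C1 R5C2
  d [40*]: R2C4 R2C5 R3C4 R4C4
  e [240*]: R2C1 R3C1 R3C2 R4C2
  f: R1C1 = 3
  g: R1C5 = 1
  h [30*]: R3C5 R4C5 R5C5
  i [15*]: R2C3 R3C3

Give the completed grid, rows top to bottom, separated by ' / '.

3 5 2 4 1 / 5 1 3 2 4 / 4 3 5 1 2 / 2 4 1 5 3 / 1 2 4 3 5

Cage f is given, so R1C1 = 3.
Cage g is given, which forces R1C5 = 1.
Cage a needs product 40; hence R2C2 = 1.
1 is placed in column 2; hence R5C2 = 2.
The 3 cells of cage c must have product 4, which forces R4C1 = 2.
Cage c needs product 4, which forces R5C1 = 1.
The 3 cells of cage h must have product 30, leaving R3C5 = 2.
Cage b has product 12; hence R4C3 = 1.
The 4 cells of cage d must have product 40, leaving R2C4 = 2.
Cage d needs product 40; hence R3C4 = 1.
Cage a needs product 40; hence R1C3 = 2.
In row 2, 3 can only go at R2C3, so R2C3 = 3.
3 is placed in column 3, leaving R3C3 = 5.
3 is placed in column 3, so R5C3 = 4.
Cage b needs product 12, leaving R5C4 = 3.
Row 5 already has 3, which forces R5C5 = 5.
Cage e needs product 240, which forces R2C1 = 5.
Column 5 already has 5; hence R2C5 = 4.
Row 3 already has 5, which forces R3C1 = 4.
Cage e needs product 240; hence R3C2 = 3.
Cage e needs product 240, which forces R4C2 = 4.
Cage d has product 40, so R4C4 = 5.
Column 5 already has 5; hence R4C5 = 3.
Column 2 now contains 4; hence R1C2 = 5.
5 is placed in column 4, which forces R1C4 = 4.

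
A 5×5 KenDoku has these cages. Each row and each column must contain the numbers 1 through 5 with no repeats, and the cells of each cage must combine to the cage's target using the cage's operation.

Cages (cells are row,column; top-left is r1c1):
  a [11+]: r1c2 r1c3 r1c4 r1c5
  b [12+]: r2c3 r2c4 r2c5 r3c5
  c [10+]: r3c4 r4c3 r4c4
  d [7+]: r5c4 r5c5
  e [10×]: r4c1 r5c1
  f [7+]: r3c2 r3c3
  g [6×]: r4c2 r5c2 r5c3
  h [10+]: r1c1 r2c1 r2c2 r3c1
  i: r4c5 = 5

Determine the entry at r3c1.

1

Cage i is given, so r4c5 = 5.
5 is placed in row 4, so r4c1 = 2.
Cage e needs two cells with product 10, which forces r5c1 = 5.
Cage h has sum 10, leaving r2c2 = 2.
The 3 cells of cage g must have product 6, which forces r5c3 = 2.
The only place for 4 in row 1 is r1c1.
In row 3, 1 can only go at r3c1, so r3c1 = 1.
1 is placed in column 1; hence r2c1 = 3.
The 4 cells of cage b must have sum 12, leaving r3c5 = 2.
Cage a needs sum 11, which forces r1c4 = 2.
In row 3, 5 can only go at r3c4, so r3c4 = 5.
Cage b has sum 12; hence r2c3 = 5.
Cage a has sum 11, so r1c2 = 5.
Row 4 needs a 3, and only r4c2 is open for it.
Column 2 now contains 3, leaving r3c2 = 4.
Cage f needs two cells with sum 7, leaving r3c3 = 3.
Column 2 now contains 3, which forces r5c2 = 1.
Column 3 now contains 3, which forces r1c3 = 1.
Cage a needs sum 11, so r1c5 = 3.
Column 3 already has 1; hence r4c3 = 4.
Row 4 now contains 4, leaving r4c4 = 1.
Column 5 already has 3, so r5c5 = 4.
1 is placed in column 4, so r2c4 = 4.
Column 5 already has 4; hence r2c5 = 1.
Row 5 now contains 4, leaving r5c4 = 3.
Completed grid: 4 5 1 2 3 / 3 2 5 4 1 / 1 4 3 5 2 / 2 3 4 1 5 / 5 1 2 3 4.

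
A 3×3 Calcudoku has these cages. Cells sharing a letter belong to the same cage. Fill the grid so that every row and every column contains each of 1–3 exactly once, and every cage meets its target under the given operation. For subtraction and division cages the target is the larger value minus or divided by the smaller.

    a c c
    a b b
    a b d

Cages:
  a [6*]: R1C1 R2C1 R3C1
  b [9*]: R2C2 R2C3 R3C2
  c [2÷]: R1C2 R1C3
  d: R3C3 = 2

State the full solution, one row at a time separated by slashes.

Cage b has product 9, so R2C2 = 1.
Cage b needs product 9, leaving R2C3 = 3.
The 3 cells of cage b must have product 9, so R3C2 = 3.
Cage d is a single given cell; hence R3C3 = 2.
Cage a needs product 6, which forces R1C1 = 3.
1 is placed in column 2, so R1C2 = 2.
Column 3 already has 2, which forces R1C3 = 1.
3 is placed in row 2, leaving R2C1 = 2.
2 is placed in row 3, so R3C1 = 1.

3 2 1 / 2 1 3 / 1 3 2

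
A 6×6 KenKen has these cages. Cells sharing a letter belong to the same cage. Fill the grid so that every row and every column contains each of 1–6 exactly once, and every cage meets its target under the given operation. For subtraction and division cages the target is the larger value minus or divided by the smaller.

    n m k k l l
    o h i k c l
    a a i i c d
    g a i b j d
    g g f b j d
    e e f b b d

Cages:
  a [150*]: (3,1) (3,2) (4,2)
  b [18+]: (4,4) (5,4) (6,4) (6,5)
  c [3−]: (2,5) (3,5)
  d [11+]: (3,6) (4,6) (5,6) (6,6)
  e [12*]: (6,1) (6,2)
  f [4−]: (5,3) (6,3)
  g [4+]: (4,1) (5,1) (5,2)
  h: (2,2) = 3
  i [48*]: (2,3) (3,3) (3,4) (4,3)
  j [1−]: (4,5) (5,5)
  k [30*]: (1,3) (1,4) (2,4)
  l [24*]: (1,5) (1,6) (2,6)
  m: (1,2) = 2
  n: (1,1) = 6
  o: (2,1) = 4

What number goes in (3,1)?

N is a freebie, which forces (1,1) = 6.
Cage m is given, leaving (1,2) = 2.
Cage o is given; hence (2,1) = 4.
Cage h is given, which forces (2,2) = 3.
The 3 cells of cage a must have product 150; hence (3,1) = 5.
The 3 cells of cage a must have product 150; hence (3,2) = 6.
The 3 cells of cage g must have sum 4, which forces (4,1) = 1.
The 3 cells of cage a must have product 150; hence (4,2) = 5.
Cage g has sum 4, which forces (5,1) = 2.
Cage g has sum 4, so (5,2) = 1.
Column 1 already has 2, which forces (6,1) = 3.
Column 2 now contains 6, leaving (6,2) = 4.
The only place for 5 in row 2 is (2,5).
Cage c needs two cells with difference 3; hence (3,5) = 2.
5 is placed in column 5, which forces (6,5) = 6.
The only place for 1 in row 2 is (2,3).
Cage i has product 48, leaving (3,3) = 3.
The 4 cells of cage i must have product 48; hence (3,4) = 4.
3 is placed in row 3, which forces (3,6) = 1.
Cage i has product 48, leaving (4,3) = 4.
Row 4 already has 4; hence (4,5) = 3.
Row 4 now contains 3; hence (4,6) = 2.
Cage f needs two cells with difference 4, so (5,3) = 6.
3 is placed in column 5; hence (5,5) = 4.
Column 3 now contains 1, so (6,3) = 2.
Column 6 already has 2, leaving (6,6) = 5.
Column 3 now contains 3, leaving (1,3) = 5.
Column 5 already has 4, leaving (1,5) = 1.
The 3 cells of cage l must have product 24, which forces (1,6) = 4.
Column 6 already has 2, which forces (2,6) = 6.
Row 4 now contains 3; hence (4,4) = 6.
Cage b needs sum 18, so (5,4) = 5.
Column 6 now contains 5; hence (5,6) = 3.
Row 6 now contains 5, leaving (6,4) = 1.
Row 1 now contains 1, which forces (1,4) = 3.
Row 2 now contains 6, so (2,4) = 2.
Filled in: 6 2 5 3 1 4 / 4 3 1 2 5 6 / 5 6 3 4 2 1 / 1 5 4 6 3 2 / 2 1 6 5 4 3 / 3 4 2 1 6 5.

5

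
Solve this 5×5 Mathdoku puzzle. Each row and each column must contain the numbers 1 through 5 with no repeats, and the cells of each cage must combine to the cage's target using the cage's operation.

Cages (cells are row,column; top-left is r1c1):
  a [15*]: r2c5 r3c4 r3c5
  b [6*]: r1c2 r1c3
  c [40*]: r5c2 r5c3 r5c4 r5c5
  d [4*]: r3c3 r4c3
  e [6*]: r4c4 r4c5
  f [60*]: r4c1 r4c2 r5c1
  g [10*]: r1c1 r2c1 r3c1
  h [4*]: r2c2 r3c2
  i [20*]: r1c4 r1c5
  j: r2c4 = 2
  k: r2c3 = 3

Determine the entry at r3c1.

2

K is a freebie; hence r2c3 = 3.
Cage j is given, which forces r2c4 = 2.
2 is placed in column 4, which forces r4c4 = 3.
Row 4 already has 3, so r4c5 = 2.
Cage b's pair has product 6, so r1c2 = 3.
Column 3 already has 3, so r1c3 = 2.
Cage a needs product 15; hence r3c5 = 3.
The 3 cells of cage f must have product 60, which forces r5c1 = 3.
Cage g needs product 10, so r3c1 = 2.
Cage c has product 40, leaving r5c2 = 2.
In row 1, 1 can only go at r1c1, so r1c1 = 1.
Column 1 already has 1, so r2c1 = 5.
Row 2 already has 5, so r2c5 = 1.
5 is placed in column 1, so r4c1 = 4.
4 is placed in row 4, so r4c2 = 5.
4 is placed in row 4; hence r4c3 = 1.
Row 2 already has 1, so r2c2 = 4.
Cage h's pair has product 4, which forces r3c2 = 1.
Column 3 now contains 1; hence r3c3 = 4.
Cage a has product 15, leaving r3c4 = 5.
Column 3 now contains 4, leaving r5c3 = 5.
Cage c needs product 40, which forces r5c4 = 1.
Row 5 already has 5, which forces r5c5 = 4.
5 is placed in column 4, leaving r1c4 = 4.
Column 5 now contains 4, which forces r1c5 = 5.
Completed grid: 1 3 2 4 5 / 5 4 3 2 1 / 2 1 4 5 3 / 4 5 1 3 2 / 3 2 5 1 4.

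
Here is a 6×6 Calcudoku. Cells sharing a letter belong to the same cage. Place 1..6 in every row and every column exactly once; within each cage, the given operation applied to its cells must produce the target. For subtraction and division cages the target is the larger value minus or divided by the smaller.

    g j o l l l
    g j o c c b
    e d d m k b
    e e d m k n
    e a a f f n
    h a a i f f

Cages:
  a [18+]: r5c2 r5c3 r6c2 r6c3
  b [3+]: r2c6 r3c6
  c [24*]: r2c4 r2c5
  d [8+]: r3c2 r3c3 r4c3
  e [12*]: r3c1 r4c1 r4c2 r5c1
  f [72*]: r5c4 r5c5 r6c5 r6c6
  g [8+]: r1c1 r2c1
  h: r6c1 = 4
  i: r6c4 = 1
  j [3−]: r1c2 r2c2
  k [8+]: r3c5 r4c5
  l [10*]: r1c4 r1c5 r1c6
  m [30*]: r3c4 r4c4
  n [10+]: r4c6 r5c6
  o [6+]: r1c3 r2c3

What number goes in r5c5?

H is a freebie, so r6c1 = 4.
Cage i is a single given cell, leaving r6c4 = 1.
In column 4, 3 can only go at r5c4, so r5c4 = 3.
Column 4 needs a 2, and only r1c4 is open for it.
In column 4, 4 can only go at r2c4, so r2c4 = 4.
Row 2 already has 4, so r2c5 = 6.
Cage f needs product 72, so r5c5 = 4.
Row 5 now contains 4, so r5c6 = 6.
Column 6 now contains 6, so r4c6 = 4.
In row 1, 3 can only go at r1c1, so r1c1 = 3.
Cage g's pair has sum 8, which forces r2c1 = 5.
Cage e has product 12, which forces r4c2 = 1.
Row 1 needs a 4, and only r1c3 is open for it.
The two cells of cage o must have sum 6; hence r2c3 = 2.
Row 2 already has 2; hence r2c6 = 1.
2 is placed in column 3, which forces r3c3 = 1.
1 is placed in column 6, which forces r3c6 = 2.
2 is placed in column 3, so r5c3 = 5.
Column 3 now contains 5, so r6c3 = 6.
Column 6 already has 2; hence r6c6 = 3.
The two cells of cage j must have difference 3, leaving r1c2 = 6.
Cage l needs product 10, which forces r1c5 = 1.
1 is placed in column 6, leaving r1c6 = 5.
Row 2 already has 2, which forces r2c2 = 3.
Row 3 already has 2; hence r3c1 = 6.
The 3 cells of cage d must have sum 8; hence r3c2 = 4.
Row 3 now contains 6; hence r3c4 = 5.
Row 3 already has 5, which forces r3c5 = 3.
Cage e has product 12, which forces r4c1 = 2.
Column 3 now contains 5, so r4c3 = 3.
Column 4 already has 5, so r4c4 = 6.
3 is placed in column 5, so r4c5 = 5.
Cage e has product 12, leaving r5c1 = 1.
Row 5 now contains 5; hence r5c2 = 2.
Row 6 already has 6, which forces r6c2 = 5.
3 is placed in row 6, so r6c5 = 2.
Filled in: 3 6 4 2 1 5 / 5 3 2 4 6 1 / 6 4 1 5 3 2 / 2 1 3 6 5 4 / 1 2 5 3 4 6 / 4 5 6 1 2 3.

4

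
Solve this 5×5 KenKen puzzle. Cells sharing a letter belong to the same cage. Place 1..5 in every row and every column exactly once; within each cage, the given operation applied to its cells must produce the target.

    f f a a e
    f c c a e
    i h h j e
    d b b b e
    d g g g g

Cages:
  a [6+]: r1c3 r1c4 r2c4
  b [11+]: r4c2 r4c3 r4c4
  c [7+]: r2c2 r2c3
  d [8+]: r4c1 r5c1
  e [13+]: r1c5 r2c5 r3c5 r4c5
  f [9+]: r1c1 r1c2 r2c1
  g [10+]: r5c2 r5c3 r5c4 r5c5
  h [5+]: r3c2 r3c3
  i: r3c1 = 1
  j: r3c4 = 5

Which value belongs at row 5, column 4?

3

I is a freebie, which forces r3c1 = 1.
Cage j is a single given cell, so r3c4 = 5.
Row 3 needs a 4, and only r3c5 is open for it.
The only place for 1 in row 4 is r4c5.
In row 2, 1 can only go at r2c4, so r2c4 = 1.
The only place for 3 in row 4 is r4c1.
Column 1 already has 3, which forces r5c1 = 5.
The 3 cells of cage f must have sum 9; hence r1c2 = 3.
Row 1 now contains 3, so r1c5 = 5.
Column 5 now contains 5, so r2c5 = 3.
3 is placed in column 2, leaving r3c2 = 2.
2 is placed in row 3, leaving r3c3 = 3.
3 is placed in column 5, leaving r5c5 = 2.
The 3 cells of cage a must have sum 6, leaving r1c3 = 1.
Cage a has sum 6, leaving r1c4 = 4.
Cage c needs two cells with sum 7; hence r2c2 = 5.
Cage c's pair has sum 7; hence r2c3 = 2.
5 is placed in column 2, leaving r4c2 = 4.
Row 4 now contains 4; hence r4c3 = 5.
4 is placed in column 4, which forces r4c4 = 2.
Column 2 now contains 4; hence r5c2 = 1.
Column 3 now contains 1, which forces r5c3 = 4.
Cage g has sum 10, leaving r5c4 = 3.
Row 1 already has 4, so r1c1 = 2.
2 is placed in row 2, leaving r2c1 = 4.
Completed grid: 2 3 1 4 5 / 4 5 2 1 3 / 1 2 3 5 4 / 3 4 5 2 1 / 5 1 4 3 2.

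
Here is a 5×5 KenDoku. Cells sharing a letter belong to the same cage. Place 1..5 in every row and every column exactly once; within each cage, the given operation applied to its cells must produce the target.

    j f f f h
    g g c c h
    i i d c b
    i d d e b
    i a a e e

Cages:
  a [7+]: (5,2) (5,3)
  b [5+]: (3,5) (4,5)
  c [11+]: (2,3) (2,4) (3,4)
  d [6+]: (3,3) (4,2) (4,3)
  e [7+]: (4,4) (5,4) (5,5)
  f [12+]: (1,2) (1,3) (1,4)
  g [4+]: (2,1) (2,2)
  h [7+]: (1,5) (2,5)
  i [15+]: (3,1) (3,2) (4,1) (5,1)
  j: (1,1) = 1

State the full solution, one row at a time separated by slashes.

1 3 5 4 2 / 3 1 4 2 5 / 2 4 3 5 1 / 5 2 1 3 4 / 4 5 2 1 3

J is a freebie, leaving (1,1) = 1.
Column 1 already has 1, leaving (2,1) = 3.
Row 2 already has 3, which forces (2,2) = 1.
Cage i needs sum 15, which forces (3,2) = 4.
In row 1, 2 can only go at (1,5), so (1,5) = 2.
Cage h's pair has sum 7, leaving (2,5) = 5.
The two cells of cage b must have sum 5, so (3,5) = 1.
Cage b's pair has sum 5; hence (4,5) = 4.
4 is placed in column 5, leaving (5,5) = 3.
Cage c has sum 11, which forces (3,4) = 5.
The 3 cells of cage d must have sum 6; hence (4,3) = 1.
Cage e has sum 7, which forces (4,4) = 3.
The 4 cells of cage i must have sum 15, leaving (5,1) = 4.
Cage e has sum 7, leaving (5,4) = 1.
3 is placed in column 4, leaving (1,4) = 4.
Column 4 already has 4, so (2,4) = 2.
5 is placed in row 3; hence (3,1) = 2.
Cage d needs sum 6, leaving (3,3) = 3.
The 4 cells of cage i must have sum 15, so (4,1) = 5.
Row 4 now contains 3, so (4,2) = 2.
2 is placed in column 2, which forces (5,2) = 5.
Row 5 now contains 5, leaving (5,3) = 2.
Column 2 already has 5; hence (1,2) = 3.
3 is placed in column 3, which forces (1,3) = 5.
Row 2 already has 2, leaving (2,3) = 4.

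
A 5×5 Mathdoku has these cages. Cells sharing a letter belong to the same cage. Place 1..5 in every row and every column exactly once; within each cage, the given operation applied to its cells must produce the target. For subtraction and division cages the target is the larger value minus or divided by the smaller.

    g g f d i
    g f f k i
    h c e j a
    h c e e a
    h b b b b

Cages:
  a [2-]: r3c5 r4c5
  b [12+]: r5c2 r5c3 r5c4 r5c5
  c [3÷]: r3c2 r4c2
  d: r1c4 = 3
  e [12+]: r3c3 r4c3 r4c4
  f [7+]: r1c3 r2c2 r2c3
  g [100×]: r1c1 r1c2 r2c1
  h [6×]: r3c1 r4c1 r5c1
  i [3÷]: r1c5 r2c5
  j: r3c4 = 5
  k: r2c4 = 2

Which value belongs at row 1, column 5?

1

The 3 cells of cage g must have product 100, leaving r1c1 = 4.
The 3 cells of cage g must have product 100, so r1c2 = 5.
Cage d is given, leaving r1c4 = 3.
3 is placed in row 1, which forces r1c5 = 1.
The 3 cells of cage g must have product 100; hence r2c1 = 5.
Cage k is a single given cell, so r2c4 = 2.
Column 5 already has 1; hence r2c5 = 3.
Cage j is a single given cell, which forces r3c4 = 5.
5 is placed in column 4, so r4c4 = 4.
Column 4 already has 4; hence r5c4 = 1.
1 is placed in row 1, which forces r1c3 = 2.
Cage e needs sum 12; hence r3c3 = 3.
Cage a's pair has difference 2, leaving r3c5 = 4.
Cage e needs sum 12; hence r4c3 = 5.
Cage a needs two cells with difference 2; hence r4c5 = 2.
Column 3 now contains 5, which forces r5c3 = 4.
2 is placed in column 5; hence r5c5 = 5.
Cage f has sum 7; hence r2c2 = 4.
4 is placed in column 3, leaving r2c3 = 1.
3 is placed in row 3; hence r3c2 = 1.
The two cells of cage c must have quotient 3, so r4c2 = 3.
4 is placed in row 5, so r5c2 = 2.
1 is placed in row 3; hence r3c1 = 2.
Row 4 already has 3, leaving r4c1 = 1.
Row 5 already has 2, which forces r5c1 = 3.
Filled in: 4 5 2 3 1 / 5 4 1 2 3 / 2 1 3 5 4 / 1 3 5 4 2 / 3 2 4 1 5.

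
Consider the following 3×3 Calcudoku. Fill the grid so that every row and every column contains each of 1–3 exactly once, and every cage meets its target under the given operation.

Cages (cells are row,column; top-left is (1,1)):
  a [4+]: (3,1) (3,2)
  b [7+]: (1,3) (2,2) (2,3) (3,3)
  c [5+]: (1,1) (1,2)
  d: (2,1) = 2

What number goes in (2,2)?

1

Cage d is given, so (2,1) = 2.
The 4 cells of cage b must have sum 7, which forces (2,2) = 1.
2 is placed in row 2, which forces (2,3) = 3.
Column 2 already has 1, leaving (3,2) = 3.
2 is placed in column 1; hence (1,1) = 3.
Column 2 now contains 3, leaving (1,2) = 2.
2 is placed in row 1, so (1,3) = 1.
3 is placed in row 3, which forces (3,1) = 1.
Column 3 already has 1, so (3,3) = 2.
The full grid is 3 2 1 / 2 1 3 / 1 3 2.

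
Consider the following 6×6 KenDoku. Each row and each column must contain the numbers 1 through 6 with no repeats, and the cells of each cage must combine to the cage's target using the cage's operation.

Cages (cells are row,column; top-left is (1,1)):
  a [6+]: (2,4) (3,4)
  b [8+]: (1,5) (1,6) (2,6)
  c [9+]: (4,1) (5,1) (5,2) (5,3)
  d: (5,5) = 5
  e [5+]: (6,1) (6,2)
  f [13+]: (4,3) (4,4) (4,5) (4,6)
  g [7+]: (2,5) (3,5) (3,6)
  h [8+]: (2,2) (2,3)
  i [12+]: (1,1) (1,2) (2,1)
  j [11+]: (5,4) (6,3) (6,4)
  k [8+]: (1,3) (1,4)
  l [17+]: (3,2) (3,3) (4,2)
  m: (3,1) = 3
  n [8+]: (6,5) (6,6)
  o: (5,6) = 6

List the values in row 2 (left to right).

Cage m is given, so (3,1) = 3.
Cage l has sum 17; hence (3,2) = 5.
Cage l needs sum 17; hence (3,3) = 6.
Cage l has sum 17, which forces (4,2) = 6.
Cage d is given, so (5,5) = 5.
Cage o is given, leaving (5,6) = 6.
Cage h needs two cells with sum 8, leaving (2,2) = 3.
Cage h's pair has sum 8, so (2,3) = 5.
In row 2, 6 can only go at (2,1), so (2,1) = 6.
In row 1, 6 can only go at (1,4), so (1,4) = 6.
Cage k needs two cells with sum 8; hence (1,3) = 2.
The 3 cells of cage i must have sum 12, which forces (1,1) = 5.
Cage i has sum 12, which forces (1,2) = 1.
1 is placed in column 2, leaving (5,2) = 2.
1 is placed in column 2, which forces (6,2) = 4.
Row 6 now contains 4, so (6,3) = 3.
Row 6 now contains 3, which forces (6,4) = 5.
Row 6 now contains 3, leaving (6,5) = 6.
Row 6 already has 5, so (6,6) = 2.
Cage b has sum 8, which forces (2,6) = 1.
Column 6 already has 1; hence (3,6) = 4.
Cage c needs sum 9, so (4,1) = 2.
Cage f needs sum 13, which forces (4,6) = 5.
Cage j has sum 11, leaving (5,4) = 3.
Row 6 now contains 4, leaving (6,1) = 1.
The 3 cells of cage b must have sum 8, which forces (1,5) = 4.
4 is placed in column 6, leaving (1,6) = 3.
Cage a needs two cells with sum 6; hence (2,4) = 4.
Cage g has sum 7, so (2,5) = 2.
4 is placed in row 3; hence (3,4) = 2.
The 3 cells of cage g must have sum 7; hence (3,5) = 1.
Column 4 now contains 4, leaving (4,4) = 1.
Cage f needs sum 13, so (4,5) = 3.
Column 1 now contains 1, leaving (5,1) = 4.
Cage c has sum 9, which forces (5,3) = 1.
Row 4 now contains 1, leaving (4,3) = 4.
Filled in: 5 1 2 6 4 3 / 6 3 5 4 2 1 / 3 5 6 2 1 4 / 2 6 4 1 3 5 / 4 2 1 3 5 6 / 1 4 3 5 6 2.

6 3 5 4 2 1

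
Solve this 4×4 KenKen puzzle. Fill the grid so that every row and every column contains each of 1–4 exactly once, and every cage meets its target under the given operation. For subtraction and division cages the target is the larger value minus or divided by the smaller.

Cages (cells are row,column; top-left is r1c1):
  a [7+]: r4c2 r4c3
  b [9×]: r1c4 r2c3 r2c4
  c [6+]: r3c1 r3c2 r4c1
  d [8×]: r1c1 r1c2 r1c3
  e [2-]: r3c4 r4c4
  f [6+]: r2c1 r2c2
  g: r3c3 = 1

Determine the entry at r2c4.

Cage b needs product 9, leaving r1c4 = 3.
Cage b needs product 9, which forces r2c3 = 3.
Cage b has product 9, leaving r2c4 = 1.
G is a freebie, leaving r3c3 = 1.
Column 3 already has 3, so r4c3 = 4.
Row 4 already has 4, leaving r4c4 = 2.
Column 3 now contains 4, so r1c3 = 2.
2 is placed in column 4, leaving r3c4 = 4.
Cage c needs sum 6, leaving r4c1 = 1.
Row 4 already has 4, leaving r4c2 = 3.
1 is placed in column 1, leaving r1c1 = 4.
Cage d has product 8, which forces r1c2 = 1.
Column 1 already has 4, so r2c1 = 2.
Row 2 now contains 2, so r2c2 = 4.
The 3 cells of cage c must have sum 6; hence r3c1 = 3.
Column 2 now contains 3; hence r3c2 = 2.
Filled in: 4 1 2 3 / 2 4 3 1 / 3 2 1 4 / 1 3 4 2.

1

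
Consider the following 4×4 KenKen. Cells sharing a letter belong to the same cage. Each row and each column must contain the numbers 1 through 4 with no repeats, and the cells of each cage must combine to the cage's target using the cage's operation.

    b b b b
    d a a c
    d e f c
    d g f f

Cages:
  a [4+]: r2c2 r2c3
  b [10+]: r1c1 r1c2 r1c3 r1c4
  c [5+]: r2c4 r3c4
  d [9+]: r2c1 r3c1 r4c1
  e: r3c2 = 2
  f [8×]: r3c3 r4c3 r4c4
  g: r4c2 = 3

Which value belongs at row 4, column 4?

E is a freebie; hence r3c2 = 2.
G is a freebie, leaving r4c2 = 3.
3 is placed in column 2, which forces r2c2 = 1.
Cage a's pair has sum 4; hence r2c3 = 3.
Column 2 already has 1, leaving r1c2 = 4.
The 3 cells of cage d must have sum 9, which forces r3c1 = 3.
Row 3 already has 3; hence r3c4 = 1.
The 4 cells of cage b must have sum 10, so r1c4 = 3.
Cage c's pair has sum 5, which forces r2c4 = 4.
Row 3 already has 1, so r3c3 = 4.
The 3 cells of cage f must have product 8; hence r4c3 = 1.
Cage f needs product 8, so r4c4 = 2.
The 4 cells of cage b must have sum 10, which forces r1c1 = 1.
1 is placed in column 3; hence r1c3 = 2.
Row 2 now contains 4; hence r2c1 = 2.
Row 4 already has 2, leaving r4c1 = 4.
The full grid is 1 4 2 3 / 2 1 3 4 / 3 2 4 1 / 4 3 1 2.

2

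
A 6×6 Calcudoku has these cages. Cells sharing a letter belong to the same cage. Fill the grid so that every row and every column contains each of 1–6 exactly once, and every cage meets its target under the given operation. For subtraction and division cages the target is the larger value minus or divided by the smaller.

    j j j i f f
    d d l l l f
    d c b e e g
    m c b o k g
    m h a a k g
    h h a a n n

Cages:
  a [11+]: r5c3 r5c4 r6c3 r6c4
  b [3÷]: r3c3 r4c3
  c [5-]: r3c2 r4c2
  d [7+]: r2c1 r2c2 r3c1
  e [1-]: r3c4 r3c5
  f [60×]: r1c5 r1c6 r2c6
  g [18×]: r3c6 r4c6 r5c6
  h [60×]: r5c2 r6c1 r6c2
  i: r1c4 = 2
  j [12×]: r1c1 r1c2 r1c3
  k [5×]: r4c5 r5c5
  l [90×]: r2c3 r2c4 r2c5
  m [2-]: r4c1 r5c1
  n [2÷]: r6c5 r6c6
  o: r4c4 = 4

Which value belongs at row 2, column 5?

3

I is a freebie, which forces r1c4 = 2.
O is a freebie; hence r4c4 = 4.
Row 1 needs a 5, and only r1c6 is open for it.
The only place for 6 in row 1 is r1c5.
6 is placed in column 5, so r2c5 = 3.
Cage f has product 60; hence r2c6 = 2.
Cage d has sum 7, so r2c1 = 1.
Row 2 now contains 2, leaving r2c2 = 4.
Cage d needs sum 7, leaving r3c1 = 2.
2 is placed in row 3, leaving r3c5 = 4.
Cage n needs two cells with quotient 2, leaving r6c5 = 2.
Cage j has product 12; hence r1c1 = 4.
Column 2 now contains 4; hence r1c2 = 3.
Cage j needs product 12, which forces r1c3 = 1.
4 is placed in column 1, which forces r6c1 = 6.
3 is placed in column 2, so r6c2 = 5.
Cage b's pair has quotient 3; hence r3c3 = 6.
Cage b needs two cells with quotient 3; hence r4c3 = 2.
5 is placed in column 2; hence r5c2 = 2.
Column 3 now contains 6, so r2c3 = 5.
The 3 cells of cage l must have product 90, so r2c4 = 6.
6 is placed in row 3; hence r3c2 = 1.
Row 3 now contains 1, so r3c6 = 3.
The two cells of cage c must have difference 5, leaving r4c2 = 6.
Row 4 already has 6; hence r4c6 = 1.
1 is placed in column 6; hence r5c6 = 6.
1 is placed in column 6, so r6c6 = 4.
Row 3 already has 3, so r3c4 = 5.
1 is placed in row 4, so r4c5 = 5.
Cage a has sum 11; hence r5c3 = 4.
Cage a has sum 11, leaving r5c4 = 3.
Cage k's pair has product 5, so r5c5 = 1.
Row 6 now contains 4, so r6c3 = 3.
Cage a has sum 11; hence r6c4 = 1.
Row 4 now contains 5, which forces r4c1 = 3.
3 is placed in row 5, so r5c1 = 5.
Completed grid: 4 3 1 2 6 5 / 1 4 5 6 3 2 / 2 1 6 5 4 3 / 3 6 2 4 5 1 / 5 2 4 3 1 6 / 6 5 3 1 2 4.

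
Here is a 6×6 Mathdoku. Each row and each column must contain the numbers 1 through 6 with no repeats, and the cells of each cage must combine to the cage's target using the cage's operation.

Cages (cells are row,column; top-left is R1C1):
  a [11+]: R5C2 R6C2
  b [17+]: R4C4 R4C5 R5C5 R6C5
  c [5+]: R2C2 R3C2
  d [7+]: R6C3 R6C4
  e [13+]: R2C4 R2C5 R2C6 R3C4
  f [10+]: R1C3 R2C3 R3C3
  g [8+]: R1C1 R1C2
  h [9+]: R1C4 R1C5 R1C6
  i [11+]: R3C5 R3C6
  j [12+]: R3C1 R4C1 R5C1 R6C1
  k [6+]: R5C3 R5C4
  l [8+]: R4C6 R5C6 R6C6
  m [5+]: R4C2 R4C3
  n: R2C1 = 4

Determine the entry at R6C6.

4

Cage n is a single given cell; hence R2C1 = 4.
Column 1 needs a 5, and only R1C1 is open for it.
Cage g needs two cells with sum 8, so R1C2 = 3.
Cage c needs two cells with sum 5, which forces R2C2 = 1.
Cage c needs two cells with sum 5, so R3C2 = 4.
4 is placed in column 2, which forces R4C2 = 2.
The two cells of cage m must have sum 5, so R4C3 = 3.
Cage f needs sum 10, leaving R1C3 = 4.
The 3 cells of cage f must have sum 10, which forces R2C3 = 5.
Cage f has sum 10, leaving R3C3 = 1.
1 is placed in column 3, so R5C3 = 2.
Column 3 now contains 2, so R6C3 = 6.
The 4 cells of cage e must have sum 13; hence R3C4 = 2.
Cage a's pair has sum 11, which forces R5C2 = 6.
Cage k needs two cells with sum 6; hence R5C4 = 4.
Row 6 now contains 6; hence R6C2 = 5.
Cage d needs two cells with sum 7, leaving R6C4 = 1.
Column 4 now contains 1, so R1C4 = 6.
Column 4 already has 6, which forces R2C4 = 3.
Column 4 already has 6, leaving R4C4 = 5.
Cage b needs sum 17, so R4C5 = 4.
4 is placed in row 4, so R4C6 = 1.
The 4 cells of cage b must have sum 17, leaving R5C5 = 5.
5 is placed in row 5, so R5C6 = 3.
Cage j needs sum 12, so R6C1 = 2.
2 is placed in row 6, leaving R6C5 = 3.
2 is placed in row 6, so R6C6 = 4.
The 3 cells of cage h must have sum 9; hence R1C5 = 1.
Column 6 now contains 1, so R1C6 = 2.
2 is placed in column 6; hence R2C6 = 6.
The 4 cells of cage j must have sum 12, which forces R3C1 = 3.
5 is placed in column 5, leaving R3C5 = 6.
The two cells of cage i must have sum 11, leaving R3C6 = 5.
Row 4 now contains 1, so R4C1 = 6.
Row 5 now contains 3; hence R5C1 = 1.
Row 2 already has 6, so R2C5 = 2.
Completed grid: 5 3 4 6 1 2 / 4 1 5 3 2 6 / 3 4 1 2 6 5 / 6 2 3 5 4 1 / 1 6 2 4 5 3 / 2 5 6 1 3 4.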